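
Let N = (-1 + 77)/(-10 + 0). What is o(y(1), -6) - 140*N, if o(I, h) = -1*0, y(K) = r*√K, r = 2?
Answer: 1064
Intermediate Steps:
y(K) = 2*√K
N = -38/5 (N = 76/(-10) = 76*(-⅒) = -38/5 ≈ -7.6000)
o(I, h) = 0
o(y(1), -6) - 140*N = 0 - 140*(-38/5) = 0 + 1064 = 1064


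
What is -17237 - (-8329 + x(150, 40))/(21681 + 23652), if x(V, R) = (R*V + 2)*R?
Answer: -781636672/45333 ≈ -17242.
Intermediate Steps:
x(V, R) = R*(2 + R*V) (x(V, R) = (2 + R*V)*R = R*(2 + R*V))
-17237 - (-8329 + x(150, 40))/(21681 + 23652) = -17237 - (-8329 + 40*(2 + 40*150))/(21681 + 23652) = -17237 - (-8329 + 40*(2 + 6000))/45333 = -17237 - (-8329 + 40*6002)/45333 = -17237 - (-8329 + 240080)/45333 = -17237 - 231751/45333 = -781636672/45333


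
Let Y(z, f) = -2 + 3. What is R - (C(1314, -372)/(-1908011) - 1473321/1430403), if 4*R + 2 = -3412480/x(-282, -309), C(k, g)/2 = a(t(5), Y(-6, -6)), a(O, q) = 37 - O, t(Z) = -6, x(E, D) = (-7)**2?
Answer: -31677350422554045/1819483105622 ≈ -17410.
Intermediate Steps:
x(E, D) = 49
Y(z, f) = 1
C(k, g) = 86 (C(k, g) = 2*(37 - 1*(-6)) = 2*(37 + 6) = 2*43 = 86)
R = -1706289/98 (R = -1/2 + (-3412480/49)/4 = -1/2 + (-3412480*1/49)/4 = -1/2 + (1/4)*(-3412480/49) = -1/2 - 853120/49 = -1706289/98 ≈ -17411.)
R - (C(1314, -372)/(-1908011) - 1473321/1430403) = -1706289/98 - (86/(-1908011) - 1473321/1430403) = -1706289/98 - (86*(-1/1908011) - 1473321*1/1430403) = -1706289/98 - (-86/1908011 - 491107/476801) = -1706289/98 - 1*(-937078563063/909741552811) = -1706289/98 + 937078563063/909741552811 = -31677350422554045/1819483105622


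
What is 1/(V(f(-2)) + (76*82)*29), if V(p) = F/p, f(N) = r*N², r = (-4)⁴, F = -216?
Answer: 128/23133157 ≈ 5.5332e-6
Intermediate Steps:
r = 256
f(N) = 256*N²
V(p) = -216/p
1/(V(f(-2)) + (76*82)*29) = 1/(-216/(256*(-2)²) + (76*82)*29) = 1/(-216/(256*4) + 6232*29) = 1/(-216/1024 + 180728) = 1/(-216*1/1024 + 180728) = 1/(-27/128 + 180728) = 1/(23133157/128) = 128/23133157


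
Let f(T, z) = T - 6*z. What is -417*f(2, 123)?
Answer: 306912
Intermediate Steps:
-417*f(2, 123) = -417*(2 - 6*123) = -417*(2 - 738) = -417*(-736) = 306912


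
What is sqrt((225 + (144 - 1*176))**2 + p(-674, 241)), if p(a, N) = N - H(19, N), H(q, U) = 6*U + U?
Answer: sqrt(35803) ≈ 189.22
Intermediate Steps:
H(q, U) = 7*U
p(a, N) = -6*N (p(a, N) = N - 7*N = -6*N)
sqrt((225 + (144 - 1*176))**2 + p(-674, 241)) = sqrt((225 + (144 - 1*176))**2 - 6*241) = sqrt((225 + (144 - 176))**2 - 1446) = sqrt((225 - 32)**2 - 1446) = sqrt(193**2 - 1446) = sqrt(37249 - 1446) = sqrt(35803)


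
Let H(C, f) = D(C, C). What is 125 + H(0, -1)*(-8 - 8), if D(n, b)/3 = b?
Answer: 125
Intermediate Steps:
D(n, b) = 3*b
H(C, f) = 3*C
125 + H(0, -1)*(-8 - 8) = 125 + (3*0)*(-8 - 8) = 125 + 0*(-16) = 125 + 0 = 125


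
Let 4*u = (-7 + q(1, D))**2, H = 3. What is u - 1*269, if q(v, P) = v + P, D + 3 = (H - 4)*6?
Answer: -851/4 ≈ -212.75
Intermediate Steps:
D = -9 (D = -3 + (3 - 4)*6 = -3 - 1*6 = -3 - 6 = -9)
q(v, P) = P + v
u = 225/4 (u = (-7 + (-9 + 1))**2/4 = (-7 - 8)**2/4 = (1/4)*(-15)**2 = (1/4)*225 = 225/4 ≈ 56.250)
u - 1*269 = 225/4 - 1*269 = 225/4 - 269 = -851/4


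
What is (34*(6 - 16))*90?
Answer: -30600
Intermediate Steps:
(34*(6 - 16))*90 = (34*(-10))*90 = -340*90 = -30600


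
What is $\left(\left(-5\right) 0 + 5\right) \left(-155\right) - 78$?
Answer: $-853$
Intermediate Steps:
$\left(\left(-5\right) 0 + 5\right) \left(-155\right) - 78 = \left(0 + 5\right) \left(-155\right) - 78 = 5 \left(-155\right) - 78 = -775 - 78 = -853$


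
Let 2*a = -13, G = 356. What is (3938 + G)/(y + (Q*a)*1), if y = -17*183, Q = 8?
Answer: -4294/3163 ≈ -1.3576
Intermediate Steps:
a = -13/2 (a = (½)*(-13) = -13/2 ≈ -6.5000)
y = -3111
(3938 + G)/(y + (Q*a)*1) = (3938 + 356)/(-3111 + (8*(-13/2))*1) = 4294/(-3111 - 52*1) = 4294/(-3111 - 52) = 4294/(-3163) = 4294*(-1/3163) = -4294/3163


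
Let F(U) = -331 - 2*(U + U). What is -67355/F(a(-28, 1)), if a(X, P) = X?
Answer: 67355/219 ≈ 307.56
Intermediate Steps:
F(U) = -331 - 4*U (F(U) = -331 - 2*2*U = -331 - 4*U)
-67355/F(a(-28, 1)) = -67355/(-331 - 4*(-28)) = -67355/(-331 + 112) = -67355/(-219) = -67355*(-1/219) = 67355/219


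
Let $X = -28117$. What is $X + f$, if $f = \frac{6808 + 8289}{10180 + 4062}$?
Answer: $- \frac{400427217}{14242} \approx -28116.0$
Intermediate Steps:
$f = \frac{15097}{14242} \approx 1.06$
$X + f = -28117 + \frac{15097}{14242} = - \frac{400427217}{14242}$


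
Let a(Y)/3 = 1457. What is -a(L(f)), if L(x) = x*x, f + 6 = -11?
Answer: -4371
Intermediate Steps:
f = -17 (f = -6 - 11 = -17)
L(x) = x**2
a(Y) = 4371 (a(Y) = 3*1457 = 4371)
-a(L(f)) = -1*4371 = -4371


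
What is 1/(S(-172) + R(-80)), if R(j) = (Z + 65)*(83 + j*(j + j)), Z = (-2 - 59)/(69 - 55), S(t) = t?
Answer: 14/10935259 ≈ 1.2803e-6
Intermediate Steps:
Z = -61/14 ≈ -4.3571
R(j) = 70467/14 + 849*j²/7 (R(j) = (-61/14 + 65)*(83 + j*(j + j)) = 849*(83 + j*(2*j))/14 = 849*(83 + 2*j²)/14 = 70467/14 + 849*j²/7)
1/(S(-172) + R(-80)) = 1/(-172 + (70467/14 + (849/7)*(-80)²)) = 1/(-172 + (70467/14 + (849/7)*6400)) = 1/(-172 + (70467/14 + 5433600/7)) = 1/(-172 + 10937667/14) = 1/(10935259/14) = 14/10935259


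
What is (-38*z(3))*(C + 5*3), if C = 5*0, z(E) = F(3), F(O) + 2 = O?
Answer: -570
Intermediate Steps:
F(O) = -2 + O
z(E) = 1 (z(E) = -2 + 3 = 1)
C = 0
(-38*z(3))*(C + 5*3) = (-38*1)*(0 + 5*3) = -38*(0 + 15) = -38*15 = -570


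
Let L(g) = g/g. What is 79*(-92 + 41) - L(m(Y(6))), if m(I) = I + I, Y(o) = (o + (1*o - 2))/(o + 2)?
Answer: -4030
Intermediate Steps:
Y(o) = (-2 + 2*o)/(2 + o) (Y(o) = (o + (o - 2))/(2 + o) = (o + (-2 + o))/(2 + o) = (-2 + 2*o)/(2 + o))
m(I) = 2*I
L(g) = 1
79*(-92 + 41) - L(m(Y(6))) = 79*(-92 + 41) - 1*1 = 79*(-51) - 1 = -4029 - 1 = -4030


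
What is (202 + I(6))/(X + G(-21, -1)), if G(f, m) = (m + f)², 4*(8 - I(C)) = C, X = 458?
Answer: 139/628 ≈ 0.22134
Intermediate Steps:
I(C) = 8 - C/4
G(f, m) = (f + m)²
(202 + I(6))/(X + G(-21, -1)) = (202 + (8 - ¼*6))/(458 + (-21 - 1)²) = (202 + (8 - 3/2))/(458 + (-22)²) = (202 + 13/2)/(458 + 484) = (417/2)/942 = (417/2)*(1/942) = 139/628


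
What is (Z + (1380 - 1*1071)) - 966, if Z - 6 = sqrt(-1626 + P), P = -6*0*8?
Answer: -651 + I*sqrt(1626) ≈ -651.0 + 40.324*I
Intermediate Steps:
P = 0 (P = 0*8 = 0)
Z = 6 + I*sqrt(1626) (Z = 6 + sqrt(-1626 + 0) = 6 + sqrt(-1626) = 6 + I*sqrt(1626) ≈ 6.0 + 40.324*I)
(Z + (1380 - 1*1071)) - 966 = ((6 + I*sqrt(1626)) + (1380 - 1*1071)) - 966 = ((6 + I*sqrt(1626)) + (1380 - 1071)) - 966 = ((6 + I*sqrt(1626)) + 309) - 966 = (315 + I*sqrt(1626)) - 966 = -651 + I*sqrt(1626)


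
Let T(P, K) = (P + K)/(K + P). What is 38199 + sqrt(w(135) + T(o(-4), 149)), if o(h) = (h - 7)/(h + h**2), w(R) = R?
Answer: 38199 + 2*sqrt(34) ≈ 38211.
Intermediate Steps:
o(h) = (-7 + h)/(h + h**2)
T(P, K) = 1 (T(P, K) = (K + P)/(K + P) = 1)
38199 + sqrt(w(135) + T(o(-4), 149)) = 38199 + sqrt(135 + 1) = 38199 + sqrt(136) = 38199 + 2*sqrt(34)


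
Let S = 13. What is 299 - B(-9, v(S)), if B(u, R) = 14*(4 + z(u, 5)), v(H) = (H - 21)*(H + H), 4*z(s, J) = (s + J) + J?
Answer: 479/2 ≈ 239.50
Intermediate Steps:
z(s, J) = J/2 + s/4 (z(s, J) = ((s + J) + J)/4 = ((J + s) + J)/4 = (s + 2*J)/4 = J/2 + s/4)
v(H) = 2*H*(-21 + H) (v(H) = (-21 + H)*(2*H) = 2*H*(-21 + H))
B(u, R) = 91 + 7*u/2 (B(u, R) = 14*(4 + ((½)*5 + u/4)) = 14*(4 + (5/2 + u/4)) = 14*(13/2 + u/4) = 91 + 7*u/2)
299 - B(-9, v(S)) = 299 - (91 + (7/2)*(-9)) = 299 - (91 - 63/2) = 299 - 1*119/2 = 299 - 119/2 = 479/2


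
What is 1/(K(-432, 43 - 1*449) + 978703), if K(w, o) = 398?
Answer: 1/979101 ≈ 1.0213e-6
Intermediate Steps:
1/(K(-432, 43 - 1*449) + 978703) = 1/(398 + 978703) = 1/979101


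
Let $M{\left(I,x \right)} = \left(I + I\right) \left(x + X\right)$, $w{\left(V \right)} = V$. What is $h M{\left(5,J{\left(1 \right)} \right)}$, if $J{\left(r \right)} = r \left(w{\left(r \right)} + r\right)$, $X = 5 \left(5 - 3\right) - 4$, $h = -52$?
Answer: $-4160$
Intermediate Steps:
$X = 6$ ($X = 5 \cdot 2 - 4 = 10 - 4 = 6$)
$J{\left(r \right)} = 2 r^{2}$ ($J{\left(r \right)} = r \left(r + r\right) = r 2 r = 2 r^{2}$)
$M{\left(I,x \right)} = 2 I \left(6 + x\right)$ ($M{\left(I,x \right)} = \left(I + I\right) \left(x + 6\right) = 2 I \left(6 + x\right)$)
$h M{\left(5,J{\left(1 \right)} \right)} = - 52 \cdot 2 \cdot 5 \left(6 + 2 \cdot 1^{2}\right) = - 52 \cdot 2 \cdot 5 \left(6 + 2 \cdot 1\right) = - 52 \cdot 2 \cdot 5 \left(6 + 2\right) = - 52 \cdot 2 \cdot 5 \cdot 8 = \left(-52\right) 80 = -4160$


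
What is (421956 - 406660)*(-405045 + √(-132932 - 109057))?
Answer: -6195568320 + 15296*I*√241989 ≈ -6.1956e+9 + 7.5245e+6*I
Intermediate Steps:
(421956 - 406660)*(-405045 + √(-132932 - 109057)) = 15296*(-405045 + √(-241989)) = 15296*(-405045 + I*√241989) = -6195568320 + 15296*I*√241989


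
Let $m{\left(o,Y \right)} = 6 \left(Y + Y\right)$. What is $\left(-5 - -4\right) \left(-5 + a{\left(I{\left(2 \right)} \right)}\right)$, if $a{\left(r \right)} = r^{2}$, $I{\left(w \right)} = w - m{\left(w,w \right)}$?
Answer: $-479$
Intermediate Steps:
$m{\left(o,Y \right)} = 12 Y$ ($m{\left(o,Y \right)} = 6 \cdot 2 Y = 12 Y$)
$I{\left(w \right)} = - 11 w$ ($I{\left(w \right)} = w - 12 w = - 11 w$)
$\left(-5 - -4\right) \left(-5 + a{\left(I{\left(2 \right)} \right)}\right) = \left(-5 - -4\right) \left(-5 + \left(\left(-11\right) 2\right)^{2}\right) = \left(-5 + 4\right) \left(-5 + \left(-22\right)^{2}\right) = - (-5 + 484) = \left(-1\right) 479 = -479$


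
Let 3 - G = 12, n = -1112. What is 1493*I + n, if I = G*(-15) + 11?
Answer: 216866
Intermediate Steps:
G = -9 (G = 3 - 1*12 = 3 - 12 = -9)
I = 146 (I = -9*(-15) + 11 = 135 + 11 = 146)
1493*I + n = 1493*146 - 1112 = 217978 - 1112 = 216866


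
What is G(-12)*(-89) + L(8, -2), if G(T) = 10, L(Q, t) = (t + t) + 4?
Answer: -890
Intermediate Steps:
L(Q, t) = 4 + 2*t (L(Q, t) = 2*t + 4 = 4 + 2*t)
G(-12)*(-89) + L(8, -2) = 10*(-89) + (4 + 2*(-2)) = -890 + (4 - 4) = -890 + 0 = -890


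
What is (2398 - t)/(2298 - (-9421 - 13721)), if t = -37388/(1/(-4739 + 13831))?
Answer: 169967047/12720 ≈ 13362.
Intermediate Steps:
t = -339931696 (t = -37388/(1/9092) = -37388/1/9092 = -37388*9092 = -339931696)
(2398 - t)/(2298 - (-9421 - 13721)) = (2398 - 1*(-339931696))/(2298 - (-9421 - 13721)) = (2398 + 339931696)/(2298 - 1*(-23142)) = 339934094/(2298 + 23142) = 339934094/25440 = 339934094*(1/25440) = 169967047/12720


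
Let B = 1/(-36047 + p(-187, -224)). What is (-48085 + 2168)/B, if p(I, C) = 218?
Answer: 1645160193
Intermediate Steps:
B = -1/35829 (B = 1/(-36047 + 218) = 1/(-35829) = -1/35829 ≈ -2.7910e-5)
(-48085 + 2168)/B = (-48085 + 2168)/(-1/35829) = -45917*(-35829) = 1645160193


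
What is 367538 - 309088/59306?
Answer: 838342290/2281 ≈ 3.6753e+5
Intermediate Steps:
367538 - 309088/59306 = 367538 - 1*11888/2281 = 367538 - 11888/2281 = 838342290/2281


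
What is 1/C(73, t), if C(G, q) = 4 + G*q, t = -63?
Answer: -1/4595 ≈ -0.00021763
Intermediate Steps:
1/C(73, t) = 1/(4 + 73*(-63)) = 1/(4 - 4599) = 1/(-4595) = -1/4595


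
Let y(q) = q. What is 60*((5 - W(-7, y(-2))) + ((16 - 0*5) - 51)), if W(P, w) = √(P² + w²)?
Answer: -1800 - 60*√53 ≈ -2236.8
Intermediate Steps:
60*((5 - W(-7, y(-2))) + ((16 - 0*5) - 51)) = 60*((5 - √((-7)² + (-2)²)) + ((16 - 0*5) - 51)) = 60*((5 - √(49 + 4)) + ((16 - 1*0) - 51)) = 60*((5 - √53) + ((16 + 0) - 51)) = 60*((5 - √53) + (16 - 51)) = 60*((5 - √53) - 35) = 60*(-30 - √53) = -1800 - 60*√53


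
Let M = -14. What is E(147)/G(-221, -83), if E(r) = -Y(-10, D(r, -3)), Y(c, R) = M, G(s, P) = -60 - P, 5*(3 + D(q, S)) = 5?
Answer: 14/23 ≈ 0.60870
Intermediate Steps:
D(q, S) = -2 (D(q, S) = -3 + (1/5)*5 = -3 + 1 = -2)
Y(c, R) = -14
E(r) = 14 (E(r) = -1*(-14) = 14)
E(147)/G(-221, -83) = 14/(-60 - 1*(-83)) = 14/(-60 + 83) = 14/23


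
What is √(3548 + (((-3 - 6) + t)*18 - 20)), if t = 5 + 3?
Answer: 3*√390 ≈ 59.245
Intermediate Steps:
t = 8
√(3548 + (((-3 - 6) + t)*18 - 20)) = √(3548 + (((-3 - 6) + 8)*18 - 20)) = √(3548 + ((-9 + 8)*18 - 20)) = √(3548 + (-1*18 - 20)) = √(3548 + (-18 - 20)) = √(3548 - 38) = √3510 = 3*√390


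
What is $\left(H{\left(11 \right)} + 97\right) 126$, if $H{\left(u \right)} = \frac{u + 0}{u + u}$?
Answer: $12285$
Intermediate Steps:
$H{\left(u \right)} = \frac{1}{2}$ ($H{\left(u \right)} = \frac{u}{2 u} = u \frac{1}{2 u} = \frac{1}{2}$)
$\left(H{\left(11 \right)} + 97\right) 126 = \left(\frac{1}{2} + 97\right) 126 = \frac{195}{2} \cdot 126 = 12285$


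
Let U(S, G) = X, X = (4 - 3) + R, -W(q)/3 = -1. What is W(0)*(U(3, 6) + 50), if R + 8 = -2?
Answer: 123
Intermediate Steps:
R = -10 (R = -8 - 2 = -10)
W(q) = 3 (W(q) = -3*(-1) = 3)
X = -9 (X = (4 - 3) - 10 = 1 - 10 = -9)
U(S, G) = -9
W(0)*(U(3, 6) + 50) = 3*(-9 + 50) = 3*41 = 123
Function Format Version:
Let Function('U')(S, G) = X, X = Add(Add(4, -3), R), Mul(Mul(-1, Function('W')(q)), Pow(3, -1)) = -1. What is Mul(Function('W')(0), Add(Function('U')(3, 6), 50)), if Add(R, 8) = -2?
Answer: 123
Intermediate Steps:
R = -10 (R = Add(-8, -2) = -10)
Function('W')(q) = 3 (Function('W')(q) = Mul(-3, -1) = 3)
X = -9 (X = Add(Add(4, -3), -10) = Add(1, -10) = -9)
Function('U')(S, G) = -9
Mul(Function('W')(0), Add(Function('U')(3, 6), 50)) = Mul(3, Add(-9, 50)) = Mul(3, 41) = 123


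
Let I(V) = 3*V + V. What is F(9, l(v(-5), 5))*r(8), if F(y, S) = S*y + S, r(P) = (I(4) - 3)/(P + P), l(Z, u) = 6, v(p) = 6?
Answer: 195/4 ≈ 48.750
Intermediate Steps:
I(V) = 4*V
r(P) = 13/(2*P) (r(P) = (4*4 - 3)/(P + P) = (16 - 3)/((2*P)) = 13*(1/(2*P)) = 13/(2*P))
F(y, S) = S + S*y
F(9, l(v(-5), 5))*r(8) = (6*(1 + 9))*((13/2)/8) = (6*10)*((13/2)*(⅛)) = 60*(13/16) = 195/4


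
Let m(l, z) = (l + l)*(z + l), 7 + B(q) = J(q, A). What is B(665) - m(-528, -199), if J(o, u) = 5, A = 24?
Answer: -767714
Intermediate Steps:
B(q) = -2 (B(q) = -7 + 5 = -2)
m(l, z) = 2*l*(l + z) (m(l, z) = (2*l)*(l + z) = 2*l*(l + z))
B(665) - m(-528, -199) = -2 - 2*(-528)*(-528 - 199) = -2 - 2*(-528)*(-727) = -2 - 1*767712 = -2 - 767712 = -767714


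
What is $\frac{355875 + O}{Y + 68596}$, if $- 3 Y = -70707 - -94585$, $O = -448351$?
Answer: $- \frac{138714}{90955} \approx -1.5251$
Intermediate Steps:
$Y = - \frac{23878}{3}$ ($Y = - \frac{-70707 - -94585}{3} = - \frac{-70707 + 94585}{3} = \left(- \frac{1}{3}\right) 23878 = - \frac{23878}{3} \approx -7959.3$)
$\frac{355875 + O}{Y + 68596} = \frac{355875 - 448351}{- \frac{23878}{3} + 68596} = - \frac{92476}{\frac{181910}{3}} = \left(-92476\right) \frac{3}{181910} = - \frac{138714}{90955}$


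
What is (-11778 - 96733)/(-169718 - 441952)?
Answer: 108511/611670 ≈ 0.17740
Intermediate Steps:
(-11778 - 96733)/(-169718 - 441952) = -108511/(-611670) = -108511*(-1/611670) = 108511/611670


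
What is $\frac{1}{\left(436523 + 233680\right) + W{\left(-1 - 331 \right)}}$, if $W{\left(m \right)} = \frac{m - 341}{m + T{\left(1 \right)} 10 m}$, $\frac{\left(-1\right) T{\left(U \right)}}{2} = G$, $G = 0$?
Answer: $\frac{332}{222508069} \approx 1.4921 \cdot 10^{-6}$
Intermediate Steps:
$T{\left(U \right)} = 0$ ($T{\left(U \right)} = \left(-2\right) 0 = 0$)
$W{\left(m \right)} = \frac{-341 + m}{m}$ ($W{\left(m \right)} = \frac{m - 341}{m + 0 \cdot 10 m} = \frac{-341 + m}{m + 0 m} = \frac{-341 + m}{m + 0} = \frac{-341 + m}{m}$)
$\frac{1}{\left(436523 + 233680\right) + W{\left(-1 - 331 \right)}} = \frac{1}{\left(436523 + 233680\right) + \frac{-341 - 332}{-1 - 331}} = \frac{1}{670203 + \frac{-341 - 332}{-332}} = \frac{1}{670203 - - \frac{673}{332}} = \frac{1}{670203 + \frac{673}{332}} = \frac{1}{\frac{222508069}{332}} = \frac{332}{222508069}$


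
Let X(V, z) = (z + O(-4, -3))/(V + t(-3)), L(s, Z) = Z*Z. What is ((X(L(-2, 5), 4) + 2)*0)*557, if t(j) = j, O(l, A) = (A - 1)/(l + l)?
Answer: 0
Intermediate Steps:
O(l, A) = (-1 + A)/(2*l) (O(l, A) = (-1 + A)/((2*l)) = (-1 + A)*(1/(2*l)) = (-1 + A)/(2*l))
L(s, Z) = Z²
X(V, z) = (½ + z)/(-3 + V) (X(V, z) = (z + (½)*(-1 - 3)/(-4))/(V - 3) = (z + (½)*(-¼)*(-4))/(-3 + V) = (z + ½)/(-3 + V) = (½ + z)/(-3 + V))
((X(L(-2, 5), 4) + 2)*0)*557 = (((½ + 4)/(-3 + 5²) + 2)*0)*557 = (((9/2)/(-3 + 25) + 2)*0)*557 = (((9/2)/22 + 2)*0)*557 = (((1/22)*(9/2) + 2)*0)*557 = ((9/44 + 2)*0)*557 = ((97/44)*0)*557 = 0*557 = 0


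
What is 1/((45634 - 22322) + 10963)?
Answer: 1/34275 ≈ 2.9176e-5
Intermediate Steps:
1/((45634 - 22322) + 10963) = 1/(23312 + 10963) = 1/34275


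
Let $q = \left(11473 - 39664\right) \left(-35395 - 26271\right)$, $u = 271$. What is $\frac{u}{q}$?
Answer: $\frac{271}{1738426206} \approx 1.5589 \cdot 10^{-7}$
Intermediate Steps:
$q = 1738426206$ ($q = \left(-28191\right) \left(-61666\right) = 1738426206$)
$\frac{u}{q} = \frac{271}{1738426206}$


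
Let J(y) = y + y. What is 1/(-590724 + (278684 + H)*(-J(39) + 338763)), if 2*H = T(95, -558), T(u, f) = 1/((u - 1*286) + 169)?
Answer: 44/4152961653219 ≈ 1.0595e-11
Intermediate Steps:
J(y) = 2*y
T(u, f) = 1/(-117 + u) (T(u, f) = 1/((u - 286) + 169) = 1/((-286 + u) + 169) = 1/(-117 + u))
H = -1/44 (H = 1/(2*(-117 + 95)) = (½)/(-22) = (½)*(-1/22) = -1/44 ≈ -0.022727)
1/(-590724 + (278684 + H)*(-J(39) + 338763)) = 1/(-590724 + (278684 - 1/44)*(-2*39 + 338763)) = 1/(-590724 + 12262095*(-1*78 + 338763)/44) = 1/(-590724 + 12262095*(-78 + 338763)/44) = 1/(-590724 + (12262095/44)*338685) = 1/(-590724 + 4152987645075/44) = 1/(4152961653219/44) = 44/4152961653219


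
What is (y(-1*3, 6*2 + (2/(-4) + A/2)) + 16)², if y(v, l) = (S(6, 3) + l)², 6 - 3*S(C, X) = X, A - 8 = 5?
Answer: 142129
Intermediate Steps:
A = 13 (A = 8 + 5 = 13)
S(C, X) = 2 - X/3
y(v, l) = (1 + l)² (y(v, l) = ((2 - ⅓*3) + l)² = ((2 - 1) + l)² = (1 + l)²)
(y(-1*3, 6*2 + (2/(-4) + A/2)) + 16)² = ((1 + (6*2 + (2/(-4) + 13/2)))² + 16)² = ((1 + (12 + (2*(-¼) + 13*(½))))² + 16)² = ((1 + (12 + (-½ + 13/2)))² + 16)² = ((1 + (12 + 6))² + 16)² = ((1 + 18)² + 16)² = (19² + 16)² = (361 + 16)² = 377² = 142129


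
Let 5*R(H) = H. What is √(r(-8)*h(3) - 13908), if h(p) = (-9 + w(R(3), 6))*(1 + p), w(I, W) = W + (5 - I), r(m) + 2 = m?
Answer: 2*I*√3491 ≈ 118.17*I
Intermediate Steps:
r(m) = -2 + m
R(H) = H/5
w(I, W) = 5 + W - I
h(p) = 7/5 + 7*p/5 (h(p) = (-9 + (5 + 6 - 3/5))*(1 + p) = (-9 + (5 + 6 - 1*⅗))*(1 + p) = (-9 + (5 + 6 - ⅗))*(1 + p) = (-9 + 52/5)*(1 + p) = 7*(1 + p)/5 = 7/5 + 7*p/5)
√(r(-8)*h(3) - 13908) = √((-2 - 8)*(7/5 + (7/5)*3) - 13908) = √(-10*(7/5 + 21/5) - 13908) = √(-10*28/5 - 13908) = √(-56 - 13908) = √(-13964) = 2*I*√3491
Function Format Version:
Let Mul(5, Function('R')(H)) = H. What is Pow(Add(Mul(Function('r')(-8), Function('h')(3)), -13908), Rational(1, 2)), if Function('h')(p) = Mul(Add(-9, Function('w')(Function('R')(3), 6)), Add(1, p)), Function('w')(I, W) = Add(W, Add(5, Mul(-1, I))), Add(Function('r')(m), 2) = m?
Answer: Mul(2, I, Pow(3491, Rational(1, 2))) ≈ Mul(118.17, I)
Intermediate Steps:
Function('r')(m) = Add(-2, m)
Function('R')(H) = Mul(Rational(1, 5), H)
Function('w')(I, W) = Add(5, W, Mul(-1, I))
Function('h')(p) = Add(Rational(7, 5), Mul(Rational(7, 5), p)) (Function('h')(p) = Mul(Add(-9, Add(5, 6, Mul(-1, Mul(Rational(1, 5), 3)))), Add(1, p)) = Mul(Add(-9, Add(5, 6, Mul(-1, Rational(3, 5)))), Add(1, p)) = Mul(Add(-9, Add(5, 6, Rational(-3, 5))), Add(1, p)) = Mul(Add(-9, Rational(52, 5)), Add(1, p)) = Mul(Rational(7, 5), Add(1, p)) = Add(Rational(7, 5), Mul(Rational(7, 5), p)))
Pow(Add(Mul(Function('r')(-8), Function('h')(3)), -13908), Rational(1, 2)) = Pow(Add(Mul(Add(-2, -8), Add(Rational(7, 5), Mul(Rational(7, 5), 3))), -13908), Rational(1, 2)) = Pow(Add(Mul(-10, Add(Rational(7, 5), Rational(21, 5))), -13908), Rational(1, 2)) = Pow(Add(Mul(-10, Rational(28, 5)), -13908), Rational(1, 2)) = Pow(Add(-56, -13908), Rational(1, 2)) = Pow(-13964, Rational(1, 2)) = Mul(2, I, Pow(3491, Rational(1, 2)))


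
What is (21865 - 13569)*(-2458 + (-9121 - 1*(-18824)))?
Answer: 60104520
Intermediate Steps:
(21865 - 13569)*(-2458 + (-9121 - 1*(-18824))) = 8296*(-2458 + (-9121 + 18824)) = 8296*(-2458 + 9703) = 8296*7245 = 60104520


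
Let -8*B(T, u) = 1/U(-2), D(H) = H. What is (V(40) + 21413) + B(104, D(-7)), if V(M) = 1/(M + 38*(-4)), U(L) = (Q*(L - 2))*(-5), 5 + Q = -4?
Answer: 215842957/10080 ≈ 21413.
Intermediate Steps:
Q = -9 (Q = -5 - 4 = -9)
U(L) = -90 + 45*L (U(L) = -9*(L - 2)*(-5) = -9*(-2 + L)*(-5) = (18 - 9*L)*(-5) = -90 + 45*L)
B(T, u) = 1/1440 (B(T, u) = -1/(8*(-90 + 45*(-2))) = -1/(8*(-90 - 90)) = -1/8/(-180) = -1/8*(-1/180) = 1/1440)
V(M) = 1/(-152 + M) (V(M) = 1/(M - 152) = 1/(-152 + M))
(V(40) + 21413) + B(104, D(-7)) = (1/(-152 + 40) + 21413) + 1/1440 = (1/(-112) + 21413) + 1/1440 = (-1/112 + 21413) + 1/1440 = 2398255/112 + 1/1440 = 215842957/10080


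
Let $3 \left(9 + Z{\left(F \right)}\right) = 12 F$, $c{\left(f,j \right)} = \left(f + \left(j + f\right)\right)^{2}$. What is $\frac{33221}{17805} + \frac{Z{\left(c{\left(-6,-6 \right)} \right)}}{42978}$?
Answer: $\frac{37197107}{19621110} \approx 1.8958$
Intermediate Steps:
$c{\left(f,j \right)} = \left(j + 2 f\right)^{2}$ ($c{\left(f,j \right)} = \left(f + \left(f + j\right)\right)^{2} = \left(j + 2 f\right)^{2}$)
$Z{\left(F \right)} = -9 + 4 F$ ($Z{\left(F \right)} = -9 + \frac{12 F}{3} = -9 + 4 F$)
$\frac{33221}{17805} + \frac{Z{\left(c{\left(-6,-6 \right)} \right)}}{42978} = \frac{33221}{17805} + \frac{-9 + 4 \left(-6 + 2 \left(-6\right)\right)^{2}}{42978} = 33221 \cdot \frac{1}{17805} + \left(-9 + 4 \left(-6 - 12\right)^{2}\right) \frac{1}{42978} = \frac{33221}{17805} + \left(-9 + 4 \left(-18\right)^{2}\right) \frac{1}{42978} = \frac{33221}{17805} + \left(-9 + 4 \cdot 324\right) \frac{1}{42978} = \frac{33221}{17805} + \left(-9 + 1296\right) \frac{1}{42978} = \frac{33221}{17805} + 1287 \cdot \frac{1}{42978} = \frac{33221}{17805} + \frac{33}{1102} = \frac{37197107}{19621110}$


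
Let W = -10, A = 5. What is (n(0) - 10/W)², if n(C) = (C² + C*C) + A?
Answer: 36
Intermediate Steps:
n(C) = 5 + 2*C² (n(C) = (C² + C*C) + 5 = (C² + C²) + 5 = 2*C² + 5 = 5 + 2*C²)
(n(0) - 10/W)² = ((5 + 2*0²) - 10/(-10))² = ((5 + 2*0) - 10*(-⅒))² = ((5 + 0) + 1)² = (5 + 1)² = 6² = 36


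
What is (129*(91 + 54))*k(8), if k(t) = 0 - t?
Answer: -149640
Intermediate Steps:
k(t) = -t
(129*(91 + 54))*k(8) = (129*(91 + 54))*(-1*8) = (129*145)*(-8) = 18705*(-8) = -149640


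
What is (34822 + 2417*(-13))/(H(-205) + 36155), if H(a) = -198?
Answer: 3401/35957 ≈ 0.094585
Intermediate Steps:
(34822 + 2417*(-13))/(H(-205) + 36155) = (34822 + 2417*(-13))/(-198 + 36155) = (34822 - 31421)/35957 = 3401*(1/35957) = 3401/35957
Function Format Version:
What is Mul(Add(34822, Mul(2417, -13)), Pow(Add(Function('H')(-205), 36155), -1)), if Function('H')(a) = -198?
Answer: Rational(3401, 35957) ≈ 0.094585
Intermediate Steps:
Mul(Add(34822, Mul(2417, -13)), Pow(Add(Function('H')(-205), 36155), -1)) = Mul(Add(34822, Mul(2417, -13)), Pow(Add(-198, 36155), -1)) = Mul(Add(34822, -31421), Pow(35957, -1)) = Mul(3401, Rational(1, 35957)) = Rational(3401, 35957)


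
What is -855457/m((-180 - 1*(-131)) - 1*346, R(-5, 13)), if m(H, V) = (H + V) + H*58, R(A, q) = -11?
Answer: 855457/23316 ≈ 36.690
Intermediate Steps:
m(H, V) = V + 59*H (m(H, V) = (H + V) + 58*H = V + 59*H)
-855457/m((-180 - 1*(-131)) - 1*346, R(-5, 13)) = -855457/(-11 + 59*((-180 - 1*(-131)) - 1*346)) = -855457/(-11 + 59*((-180 + 131) - 346)) = -855457/(-11 + 59*(-49 - 346)) = -855457/(-11 + 59*(-395)) = -855457/(-11 - 23305) = -855457/(-23316) = -855457*(-1/23316) = 855457/23316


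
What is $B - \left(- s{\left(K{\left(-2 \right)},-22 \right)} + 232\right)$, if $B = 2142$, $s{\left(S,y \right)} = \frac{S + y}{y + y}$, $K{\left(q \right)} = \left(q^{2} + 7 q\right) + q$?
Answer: $\frac{42037}{22} \approx 1910.8$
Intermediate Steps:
$K{\left(q \right)} = q^{2} + 8 q$
$s{\left(S,y \right)} = \frac{S + y}{2 y}$
$B - \left(- s{\left(K{\left(-2 \right)},-22 \right)} + 232\right) = 2142 - \left(- \frac{- 2 \left(8 - 2\right) - 22}{2 \left(-22\right)} + 232\right) = 2142 - \left(- \frac{\left(-1\right) \left(\left(-2\right) 6 - 22\right)}{2 \cdot 22} + 232\right) = 2142 - \left(- \frac{\left(-1\right) \left(-12 - 22\right)}{2 \cdot 22} + 232\right) = 2142 - \left(- \frac{\left(-1\right) \left(-34\right)}{2 \cdot 22} + 232\right) = 2142 - \left(\left(-1\right) \frac{17}{22} + 232\right) = 2142 - \left(- \frac{17}{22} + 232\right) = 2142 - \frac{5087}{22} = \frac{42037}{22}$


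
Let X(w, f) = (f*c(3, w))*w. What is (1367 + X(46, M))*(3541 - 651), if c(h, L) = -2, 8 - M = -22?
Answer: -4025770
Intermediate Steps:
M = 30 (M = 8 - 1*(-22) = 8 + 22 = 30)
X(w, f) = -2*f*w (X(w, f) = (f*(-2))*w = (-2*f)*w = -2*f*w)
(1367 + X(46, M))*(3541 - 651) = (1367 - 2*30*46)*(3541 - 651) = (1367 - 2760)*2890 = -1393*2890 = -4025770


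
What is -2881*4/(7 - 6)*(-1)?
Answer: 11524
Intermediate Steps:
-2881*4/(7 - 6)*(-1) = -2881*4/1*(-1) = -2881*1*4*(-1) = -11524*(-1) = -2881*(-4) = 11524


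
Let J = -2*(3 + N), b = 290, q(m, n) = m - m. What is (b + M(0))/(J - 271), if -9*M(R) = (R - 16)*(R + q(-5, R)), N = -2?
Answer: -290/273 ≈ -1.0623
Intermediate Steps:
q(m, n) = 0
M(R) = -R*(-16 + R)/9 (M(R) = -(R - 16)*(R + 0)/9 = -(-16 + R)*R/9 = -R*(-16 + R)/9)
J = -2 (J = -2*(3 - 2) = -2*1 = -2)
(b + M(0))/(J - 271) = (290 + (1/9)*0*(16 - 1*0))/(-2 - 271) = (290 + (1/9)*0*(16 + 0))/(-273) = (290 + (1/9)*0*16)*(-1/273) = (290 + 0)*(-1/273) = 290*(-1/273) = -290/273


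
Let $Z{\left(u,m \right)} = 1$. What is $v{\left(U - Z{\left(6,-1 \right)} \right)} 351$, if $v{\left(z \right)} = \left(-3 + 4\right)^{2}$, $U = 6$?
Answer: $351$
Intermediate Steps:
$v{\left(z \right)} = 1$ ($v{\left(z \right)} = 1^{2} = 1$)
$v{\left(U - Z{\left(6,-1 \right)} \right)} 351 = 1 \cdot 351 = 351$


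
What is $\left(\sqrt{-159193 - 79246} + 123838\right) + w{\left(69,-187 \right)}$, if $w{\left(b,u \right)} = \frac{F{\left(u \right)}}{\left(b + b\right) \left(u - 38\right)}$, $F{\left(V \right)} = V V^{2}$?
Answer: $\frac{3851709103}{31050} + i \sqrt{238439} \approx 1.2405 \cdot 10^{5} + 488.3 i$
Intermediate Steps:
$F{\left(V \right)} = V^{3}$
$w{\left(b,u \right)} = \frac{u^{3}}{2 b \left(-38 + u\right)}$ ($w{\left(b,u \right)} = \frac{u^{3}}{\left(b + b\right) \left(u - 38\right)} = \frac{u^{3}}{2 b \left(-38 + u\right)}$)
$\left(\sqrt{-159193 - 79246} + 123838\right) + w{\left(69,-187 \right)} = \left(\sqrt{-159193 - 79246} + 123838\right) + \frac{\left(-187\right)^{3}}{2 \cdot 69 \left(-38 - 187\right)} = \left(\sqrt{-238439} + 123838\right) + \frac{1}{2} \cdot \frac{1}{69} \left(-6539203\right) \frac{1}{-225} = \left(i \sqrt{238439} + 123838\right) + \frac{1}{2} \cdot \frac{1}{69} \left(-6539203\right) \left(- \frac{1}{225}\right) = \left(123838 + i \sqrt{238439}\right) + \frac{6539203}{31050} = \frac{3851709103}{31050} + i \sqrt{238439}$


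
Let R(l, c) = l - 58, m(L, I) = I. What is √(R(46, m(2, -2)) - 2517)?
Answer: 3*I*√281 ≈ 50.289*I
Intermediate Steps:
R(l, c) = -58 + l
√(R(46, m(2, -2)) - 2517) = √((-58 + 46) - 2517) = √(-12 - 2517) = √(-2529) = 3*I*√281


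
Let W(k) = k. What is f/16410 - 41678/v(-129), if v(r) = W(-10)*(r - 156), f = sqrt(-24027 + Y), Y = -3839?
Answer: -20839/1425 + I*sqrt(27866)/16410 ≈ -14.624 + 0.010173*I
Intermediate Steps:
f = I*sqrt(27866) (f = sqrt(-24027 - 3839) = sqrt(-27866) = I*sqrt(27866) ≈ 166.93*I)
v(r) = 1560 - 10*r (v(r) = -10*(r - 156) = -10*(-156 + r) = 1560 - 10*r)
f/16410 - 41678/v(-129) = (I*sqrt(27866))/16410 - 41678/(1560 - 10*(-129)) = (I*sqrt(27866))*(1/16410) - 41678/(1560 + 1290) = I*sqrt(27866)/16410 - 41678/2850 = I*sqrt(27866)/16410 - 41678*1/2850 = I*sqrt(27866)/16410 - 20839/1425 = -20839/1425 + I*sqrt(27866)/16410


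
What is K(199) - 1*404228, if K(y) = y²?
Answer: -364627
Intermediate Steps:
K(199) - 1*404228 = 199² - 1*404228 = 39601 - 404228 = -364627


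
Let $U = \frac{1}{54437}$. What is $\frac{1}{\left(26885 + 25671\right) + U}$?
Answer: $\frac{54437}{2860990973} \approx 1.9027 \cdot 10^{-5}$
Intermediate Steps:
$U = \frac{1}{54437} \approx 1.837 \cdot 10^{-5}$
$\frac{1}{\left(26885 + 25671\right) + U} = \frac{1}{\left(26885 + 25671\right) + \frac{1}{54437}} = \frac{1}{52556 + \frac{1}{54437}} = \frac{1}{\frac{2860990973}{54437}} = \frac{54437}{2860990973}$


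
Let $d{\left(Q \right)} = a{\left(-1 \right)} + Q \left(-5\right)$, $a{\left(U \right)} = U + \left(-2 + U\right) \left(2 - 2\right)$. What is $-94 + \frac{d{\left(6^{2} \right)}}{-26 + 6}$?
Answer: $- \frac{1699}{20} \approx -84.95$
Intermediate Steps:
$a{\left(U \right)} = U$ ($a{\left(U \right)} = U + \left(-2 + U\right) 0 = U + 0 = U$)
$d{\left(Q \right)} = -1 - 5 Q$ ($d{\left(Q \right)} = -1 + Q \left(-5\right) = -1 - 5 Q$)
$-94 + \frac{d{\left(6^{2} \right)}}{-26 + 6} = -94 + \frac{-1 - 5 \cdot 6^{2}}{-26 + 6} = -94 + \frac{-1 - 180}{-20} = -94 - \frac{-1 - 180}{20} = -94 - - \frac{181}{20} = -94 + \frac{181}{20} = - \frac{1699}{20}$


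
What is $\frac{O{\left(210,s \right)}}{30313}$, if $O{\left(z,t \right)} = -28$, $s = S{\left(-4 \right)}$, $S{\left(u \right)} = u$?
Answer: $- \frac{28}{30313} \approx -0.0009237$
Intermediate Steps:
$s = -4$
$\frac{O{\left(210,s \right)}}{30313} = - \frac{28}{30313}$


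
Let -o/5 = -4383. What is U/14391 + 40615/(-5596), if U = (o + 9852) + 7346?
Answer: -365614117/80532036 ≈ -4.5400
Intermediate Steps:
o = 21915 (o = -5*(-4383) = 21915)
U = 39113 (U = (21915 + 9852) + 7346 = 31767 + 7346 = 39113)
U/14391 + 40615/(-5596) = 39113/14391 + 40615/(-5596) = 39113*(1/14391) + 40615*(-1/5596) = 39113/14391 - 40615/5596 = -365614117/80532036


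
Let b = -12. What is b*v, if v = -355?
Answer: 4260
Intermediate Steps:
b*v = -12*(-355) = 4260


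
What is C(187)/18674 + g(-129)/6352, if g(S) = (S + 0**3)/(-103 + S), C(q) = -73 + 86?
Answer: 10783289/13759600768 ≈ 0.00078369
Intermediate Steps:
C(q) = 13
g(S) = S/(-103 + S) (g(S) = (S + 0)/(-103 + S) = S/(-103 + S))
C(187)/18674 + g(-129)/6352 = 13/18674 - 129/(-103 - 129)/6352 = 13*(1/18674) - 129/(-232)*(1/6352) = 13/18674 - 129*(-1/232)*(1/6352) = 13/18674 + (129/232)*(1/6352) = 13/18674 + 129/1473664 = 10783289/13759600768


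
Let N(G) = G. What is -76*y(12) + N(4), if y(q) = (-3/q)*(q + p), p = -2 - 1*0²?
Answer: 194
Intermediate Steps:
p = -2 (p = -2 - 1*0 = -2 + 0 = -2)
y(q) = -3*(-2 + q)/q (y(q) = (-3/q)*(q - 2) = (-3/q)*(-2 + q) = -3*(-2 + q)/q)
-76*y(12) + N(4) = -76*(-3 + 6/12) + 4 = -76*(-3 + 6*(1/12)) + 4 = -76*(-3 + ½) + 4 = -76*(-5/2) + 4 = 190 + 4 = 194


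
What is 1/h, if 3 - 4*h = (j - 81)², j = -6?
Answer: -2/3783 ≈ -0.00052868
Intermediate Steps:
h = -3783/2 (h = ¾ - (-6 - 81)²/4 = ¾ - ¼*(-87)² = ¾ - ¼*7569 = ¾ - 7569/4 = -3783/2 ≈ -1891.5)
1/h = 1/(-3783/2) = -2/3783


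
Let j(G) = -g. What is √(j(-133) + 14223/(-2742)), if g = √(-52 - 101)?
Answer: √(-4333274 - 2506188*I*√17)/914 ≈ 2.028 - 3.0496*I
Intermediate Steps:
g = 3*I*√17 (g = √(-153) = 3*I*√17 ≈ 12.369*I)
j(G) = -3*I*√17
√(j(-133) + 14223/(-2742)) = √(-3*I*√17 + 14223/(-2742)) = √(-3*I*√17 + 14223*(-1/2742)) = √(-3*I*√17 - 4741/914) = √(-4741/914 - 3*I*√17)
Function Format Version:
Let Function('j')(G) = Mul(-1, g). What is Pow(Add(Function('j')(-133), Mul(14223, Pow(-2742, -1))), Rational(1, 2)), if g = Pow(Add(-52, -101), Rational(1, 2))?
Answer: Mul(Rational(1, 914), Pow(Add(-4333274, Mul(-2506188, I, Pow(17, Rational(1, 2)))), Rational(1, 2))) ≈ Add(2.0280, Mul(-3.0496, I))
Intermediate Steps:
g = Mul(3, I, Pow(17, Rational(1, 2))) (g = Pow(-153, Rational(1, 2)) = Mul(3, I, Pow(17, Rational(1, 2))) ≈ Mul(12.369, I))
Function('j')(G) = Mul(-3, I, Pow(17, Rational(1, 2))) (Function('j')(G) = Mul(-1, Mul(3, I, Pow(17, Rational(1, 2)))) = Mul(-3, I, Pow(17, Rational(1, 2))))
Pow(Add(Function('j')(-133), Mul(14223, Pow(-2742, -1))), Rational(1, 2)) = Pow(Add(Mul(-3, I, Pow(17, Rational(1, 2))), Mul(14223, Pow(-2742, -1))), Rational(1, 2)) = Pow(Add(Mul(-3, I, Pow(17, Rational(1, 2))), Mul(14223, Rational(-1, 2742))), Rational(1, 2)) = Pow(Add(Mul(-3, I, Pow(17, Rational(1, 2))), Rational(-4741, 914)), Rational(1, 2)) = Pow(Add(Rational(-4741, 914), Mul(-3, I, Pow(17, Rational(1, 2)))), Rational(1, 2))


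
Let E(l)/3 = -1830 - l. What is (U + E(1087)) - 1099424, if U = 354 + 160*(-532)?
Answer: -1192941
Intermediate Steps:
U = -84766 (U = 354 - 85120 = -84766)
E(l) = -5490 - 3*l (E(l) = 3*(-1830 - l) = -5490 - 3*l)
(U + E(1087)) - 1099424 = (-84766 + (-5490 - 3*1087)) - 1099424 = (-84766 + (-5490 - 3261)) - 1099424 = (-84766 - 8751) - 1099424 = -93517 - 1099424 = -1192941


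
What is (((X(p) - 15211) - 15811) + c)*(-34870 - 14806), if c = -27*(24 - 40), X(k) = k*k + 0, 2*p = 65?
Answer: 1467118565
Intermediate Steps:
p = 65/2 (p = (½)*65 = 65/2 ≈ 32.500)
X(k) = k² (X(k) = k² + 0 = k²)
c = 432 (c = -27*(-16) = 432)
(((X(p) - 15211) - 15811) + c)*(-34870 - 14806) = ((((65/2)² - 15211) - 15811) + 432)*(-34870 - 14806) = (((4225/4 - 15211) - 15811) + 432)*(-49676) = ((-56619/4 - 15811) + 432)*(-49676) = (-119863/4 + 432)*(-49676) = -118135/4*(-49676) = 1467118565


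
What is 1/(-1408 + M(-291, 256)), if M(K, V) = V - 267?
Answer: -1/1419 ≈ -0.00070472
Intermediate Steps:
M(K, V) = -267 + V
1/(-1408 + M(-291, 256)) = 1/(-1408 + (-267 + 256)) = 1/(-1408 - 11) = 1/(-1419) = -1/1419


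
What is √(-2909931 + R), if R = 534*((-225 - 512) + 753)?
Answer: I*√2901387 ≈ 1703.3*I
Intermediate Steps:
R = 8544 (R = 534*(-737 + 753) = 534*16 = 8544)
√(-2909931 + R) = √(-2909931 + 8544) = √(-2901387) = I*√2901387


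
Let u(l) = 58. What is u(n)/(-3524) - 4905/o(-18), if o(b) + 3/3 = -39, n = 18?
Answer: 864145/7048 ≈ 122.61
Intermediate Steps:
o(b) = -40 (o(b) = -1 - 39 = -40)
u(n)/(-3524) - 4905/o(-18) = 58/(-3524) - 4905/(-40) = 58*(-1/3524) - 4905*(-1/40) = -29/1762 + 981/8 = 864145/7048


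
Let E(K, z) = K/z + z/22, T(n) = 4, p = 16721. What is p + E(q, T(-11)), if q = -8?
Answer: 183911/11 ≈ 16719.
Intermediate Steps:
E(K, z) = z/22 + K/z (E(K, z) = K/z + z*(1/22) = K/z + z/22 = z/22 + K/z)
p + E(q, T(-11)) = 16721 + ((1/22)*4 - 8/4) = 16721 + (2/11 - 8*1/4) = 16721 + (2/11 - 2) = 16721 - 20/11 = 183911/11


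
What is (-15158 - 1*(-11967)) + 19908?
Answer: 16717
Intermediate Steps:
(-15158 - 1*(-11967)) + 19908 = (-15158 + 11967) + 19908 = -3191 + 19908 = 16717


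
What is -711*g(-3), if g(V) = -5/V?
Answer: -1185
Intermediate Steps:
-711*g(-3) = -(-3555)/(-3) = -(-3555)*(-1)/3 = -711*5/3 = -1185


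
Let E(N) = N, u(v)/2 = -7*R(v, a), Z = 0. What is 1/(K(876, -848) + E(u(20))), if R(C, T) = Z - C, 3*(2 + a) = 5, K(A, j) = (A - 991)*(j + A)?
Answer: -1/2940 ≈ -0.00034014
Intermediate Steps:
K(A, j) = (-991 + A)*(A + j)
a = -⅓ (a = -2 + (⅓)*5 = -2 + 5/3 = -⅓ ≈ -0.33333)
R(C, T) = -C (R(C, T) = 0 - C = -C)
u(v) = 14*v (u(v) = 2*(-(-7)*v) = 2*(7*v) = 14*v)
1/(K(876, -848) + E(u(20))) = 1/((876² - 991*876 - 991*(-848) + 876*(-848)) + 14*20) = 1/((767376 - 868116 + 840368 - 742848) + 280) = 1/(-3220 + 280) = 1/(-2940) = -1/2940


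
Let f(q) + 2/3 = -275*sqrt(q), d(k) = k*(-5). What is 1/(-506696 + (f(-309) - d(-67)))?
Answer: -912657/462788062430 + 99*I*sqrt(309)/92557612486 ≈ -1.9721e-6 + 1.8802e-8*I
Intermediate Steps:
d(k) = -5*k
f(q) = -2/3 - 275*sqrt(q)
1/(-506696 + (f(-309) - d(-67))) = 1/(-506696 + ((-2/3 - 275*I*sqrt(309)) - (-5)*(-67))) = 1/(-506696 + ((-2/3 - 275*I*sqrt(309)) - 1*335)) = 1/(-506696 + ((-2/3 - 275*I*sqrt(309)) - 335)) = 1/(-506696 + (-1007/3 - 275*I*sqrt(309))) = 1/(-1521095/3 - 275*I*sqrt(309))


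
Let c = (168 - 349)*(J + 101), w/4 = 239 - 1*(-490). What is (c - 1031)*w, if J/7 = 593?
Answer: -2247194988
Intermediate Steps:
J = 4151 (J = 7*593 = 4151)
w = 2916 (w = 4*(239 - 1*(-490)) = 4*(239 + 490) = 4*729 = 2916)
c = -769612 (c = (168 - 349)*(4151 + 101) = -181*4252 = -769612)
(c - 1031)*w = (-769612 - 1031)*2916 = -770643*2916 = -2247194988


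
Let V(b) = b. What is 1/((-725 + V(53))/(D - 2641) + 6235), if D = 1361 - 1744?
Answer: 9/56117 ≈ 0.00016038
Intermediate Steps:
D = -383
1/((-725 + V(53))/(D - 2641) + 6235) = 1/((-725 + 53)/(-383 - 2641) + 6235) = 1/(-672/(-3024) + 6235) = 1/(-672*(-1/3024) + 6235) = 1/(2/9 + 6235) = 1/(56117/9) = 9/56117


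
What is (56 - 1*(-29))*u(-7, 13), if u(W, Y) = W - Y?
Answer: -1700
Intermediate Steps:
(56 - 1*(-29))*u(-7, 13) = (56 - 1*(-29))*(-7 - 1*13) = (56 + 29)*(-7 - 13) = 85*(-20) = -1700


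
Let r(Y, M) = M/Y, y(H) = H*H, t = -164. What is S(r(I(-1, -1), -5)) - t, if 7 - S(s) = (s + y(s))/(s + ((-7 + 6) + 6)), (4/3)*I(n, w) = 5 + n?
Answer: 512/3 ≈ 170.67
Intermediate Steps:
I(n, w) = 15/4 + 3*n/4 (I(n, w) = 3*(5 + n)/4 = 15/4 + 3*n/4)
y(H) = H²
S(s) = 7 - (s + s²)/(5 + s) (S(s) = 7 - (s + s²)/(s + ((-7 + 6) + 6)) = 7 - (s + s²)/(s + (-1 + 6)) = 7 - (s + s²)/(s + 5) = 7 - (s + s²)/(5 + s))
S(r(I(-1, -1), -5)) - t = (35 - (-5/(15/4 + (¾)*(-1)))² + 6*(-5/(15/4 + (¾)*(-1))))/(5 - 5/(15/4 + (¾)*(-1))) - 1*(-164) = (35 - (-5/(15/4 - ¾))² + 6*(-5/(15/4 - ¾)))/(5 - 5/(15/4 - ¾)) + 164 = (35 - (-5/3)² + 6*(-5/3))/(5 - 5/3) + 164 = (35 - 1*25/9 - 10)/(10/3) + 164 = 3*(35 - 25/9 - 10)/10 + 164 = (3/10)*(200/9) + 164 = 20/3 + 164 = 512/3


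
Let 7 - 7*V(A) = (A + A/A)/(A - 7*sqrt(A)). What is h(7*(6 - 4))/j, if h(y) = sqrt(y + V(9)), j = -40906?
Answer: -sqrt(26670)/1718052 ≈ -9.5055e-5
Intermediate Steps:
V(A) = 1 - (1 + A)/(7*(A - 7*sqrt(A))) (V(A) = 1 - (A + A/A)/(7*(A - 7*sqrt(A))) = 1 - (A + 1)/(7*(A - 7*sqrt(A))) = 1 - (1 + A)/(7*(A - 7*sqrt(A))))
h(y) = sqrt(47/42 + y) (h(y) = sqrt(y + (9 - 6*9**2 + 49*9**(3/2))/(7*(-1*9**2 + 7*9**(3/2)))) = sqrt(y + (9 - 6*81 + 49*27)/(7*(-1*81 + 7*27))) = sqrt(y + (9 - 486 + 1323)/(7*(-81 + 189))) = sqrt(y + (1/7)*846/108) = sqrt(y + (1/7)*(1/108)*846) = sqrt(y + 47/42) = sqrt(47/42 + y))
h(7*(6 - 4))/j = (sqrt(1974 + 1764*(7*(6 - 4)))/42)/(-40906) = (sqrt(1974 + 1764*(7*2))/42)*(-1/40906) = (sqrt(1974 + 1764*14)/42)*(-1/40906) = (sqrt(1974 + 24696)/42)*(-1/40906) = (sqrt(26670)/42)*(-1/40906) = -sqrt(26670)/1718052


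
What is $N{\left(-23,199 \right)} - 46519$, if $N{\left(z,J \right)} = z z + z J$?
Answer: $-50567$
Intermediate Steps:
$N{\left(z,J \right)} = z^{2} + J z$
$N{\left(-23,199 \right)} - 46519 = - 23 \left(199 - 23\right) - 46519 = \left(-23\right) 176 - 46519 = -4048 - 46519 = -50567$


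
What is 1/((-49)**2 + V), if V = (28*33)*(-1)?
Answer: 1/1477 ≈ 0.00067705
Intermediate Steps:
V = -924 (V = 924*(-1) = -924)
1/((-49)**2 + V) = 1/((-49)**2 - 924) = 1/(2401 - 924) = 1/1477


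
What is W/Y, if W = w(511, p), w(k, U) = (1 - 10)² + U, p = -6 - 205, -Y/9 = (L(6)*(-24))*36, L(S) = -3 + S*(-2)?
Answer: 13/11664 ≈ 0.0011145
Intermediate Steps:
L(S) = -3 - 2*S
Y = -116640 (Y = -9*(-3 - 2*6)*(-24)*36 = -9*(-3 - 12)*(-24)*36 = -9*(-15*(-24))*36 = -3240*36 = -9*12960 = -116640)
p = -211
w(k, U) = 81 + U (w(k, U) = (-9)² + U = 81 + U)
W = -130 (W = 81 - 211 = -130)
W/Y = -130/(-116640) = -130*(-1/116640) = 13/11664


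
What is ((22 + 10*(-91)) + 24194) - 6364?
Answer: 16942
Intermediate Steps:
((22 + 10*(-91)) + 24194) - 6364 = ((22 - 910) + 24194) - 6364 = (-888 + 24194) - 6364 = 23306 - 6364 = 16942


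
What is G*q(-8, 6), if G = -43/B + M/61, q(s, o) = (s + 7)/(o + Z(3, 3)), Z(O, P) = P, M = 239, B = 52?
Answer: -9805/28548 ≈ -0.34346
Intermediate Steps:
q(s, o) = (7 + s)/(3 + o) (q(s, o) = (s + 7)/(o + 3) = (7 + s)/(3 + o))
G = 9805/3172 (G = -43/52 + 239/61 = 9805/3172 ≈ 3.0911)
G*q(-8, 6) = 9805*((7 - 8)/(3 + 6))/3172 = 9805*(-1/9)/3172 = 9805*((⅑)*(-1))/3172 = (9805/3172)*(-⅑) = -9805/28548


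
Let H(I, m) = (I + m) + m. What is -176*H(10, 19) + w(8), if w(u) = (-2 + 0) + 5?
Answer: -8445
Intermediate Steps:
H(I, m) = I + 2*m
w(u) = 3 (w(u) = -2 + 5 = 3)
-176*H(10, 19) + w(8) = -176*(10 + 2*19) + 3 = -176*(10 + 38) + 3 = -176*48 + 3 = -8448 + 3 = -8445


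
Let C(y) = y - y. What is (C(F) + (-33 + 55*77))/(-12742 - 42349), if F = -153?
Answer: -4202/55091 ≈ -0.076274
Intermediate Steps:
C(y) = 0
(C(F) + (-33 + 55*77))/(-12742 - 42349) = (0 + (-33 + 55*77))/(-12742 - 42349) = (0 + (-33 + 4235))/(-55091) = (0 + 4202)*(-1/55091) = 4202*(-1/55091) = -4202/55091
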